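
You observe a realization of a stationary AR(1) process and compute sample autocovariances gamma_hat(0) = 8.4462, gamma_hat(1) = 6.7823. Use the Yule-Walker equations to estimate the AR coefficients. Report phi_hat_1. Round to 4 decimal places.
\hat\phi_{1} = 0.8030

The Yule-Walker equations for an AR(p) process read, in matrix form,
  Gamma_p phi = r_p,   with   (Gamma_p)_{ij} = gamma(|i - j|),
                       (r_p)_i = gamma(i),   i,j = 1..p.
Substitute the sample gammas (Toeplitz matrix and right-hand side of size 1):
  Gamma_p = [[8.4462]]
  r_p     = [6.7823]
With p = 1 this is the single equation gamma(0) phi_1 = gamma(1):
  phi_hat_1 = gamma(1) / gamma(0) = 6.7823 / 8.4462 = 0.8030.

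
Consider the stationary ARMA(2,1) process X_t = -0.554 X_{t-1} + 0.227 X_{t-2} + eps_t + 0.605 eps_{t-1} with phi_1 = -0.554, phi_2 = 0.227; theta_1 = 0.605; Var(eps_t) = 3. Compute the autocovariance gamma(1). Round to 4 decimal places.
\gamma(1) = 0.0230

Multiply the model equation by X_{t-k} and take expectations. With theta_0 = psi_0 = 1 and psi_j the MA(infinity) weights, this gives
  gamma(k) - sum_i phi_i gamma(k-i) = c_k,
  c_k = sigma^2 * sum_{j=k..q} theta_j psi_{j-k}   (c_k = 0 for k > q),
using gamma(-m) = gamma(m).
psi-weights needed (psi_j = theta_j + sum_i phi_i psi_{j-i}):
  psi_1 = theta_1 + phi_1 = 0.605 + (-0.554) = 0.051
Right-hand sides:
  c_0 = sigma^2 (1 + theta_1 psi_1) = 3 * (1 + (0.605)(0.051)) = 3 * 1.030855 = 3.092565
  c_1 = sigma^2 theta_1 = 3 * (0.605) = 1.815
  c_2 = 0
Equations for k = 0, 1, 2 (AR order 2, c_2 = 0):
  (E0) gamma(0) = phi_1 gamma(1) + phi_2 gamma(2) + c_0
  (E1) gamma(1) = phi_1 gamma(0) + phi_2 gamma(1) + c_1
  (E2) gamma(2) = phi_1 gamma(1) + phi_2 gamma(0)
From (E1): gamma(1) = A gamma(0) + B with
  A = phi_1 / (1 - phi_2) = -0.554 / 0.773 = -0.716688,   B = c_1 / (1 - phi_2) = 1.815 / 0.773 = 2.347995.
Insert (E2) into (E0): gamma(0) (1 - phi_2^2) = phi_1 (1 + phi_2) gamma(1) + c_0.
  phi_1 (1 + phi_2) = (-0.554)(1.227) = -0.679758,   1 - phi_2^2 = 0.948471.
Replace gamma(1) by A gamma(0) + B and collect gamma(0):
  gamma(0) [0.948471 - (-0.679758)(-0.716688)] = (-0.679758)(2.347995) + 3.092565
  gamma(0) * 0.461296 = 1.496497
  gamma(0) = 1.496497 / 0.461296 = 3.244111.
  gamma(1) = A gamma(0) + B = (-0.716688)(3.244111) + (2.347995) = 0.022979.
Therefore gamma(1) = 0.0230 (to 4 decimal places).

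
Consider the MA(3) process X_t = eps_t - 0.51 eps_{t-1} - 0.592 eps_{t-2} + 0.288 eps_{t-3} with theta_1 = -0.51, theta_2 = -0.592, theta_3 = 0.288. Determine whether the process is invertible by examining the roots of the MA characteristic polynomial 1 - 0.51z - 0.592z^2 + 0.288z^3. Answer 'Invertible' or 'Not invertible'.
\text{Invertible}

The MA(q) characteristic polynomial is P(z) = 1 - 0.51z - 0.592z^2 + 0.288z^3.
Invertibility requires all roots to lie outside the unit circle, i.e. |z| > 1 for every root.
Degree 3: look for a simple real root z0 first, then factor out (1 - z/z0) and solve the remaining quadratic.
Testing z0 = 1.25: P(1.25) = 1 + (-0.51)(1.25) + (-0.592)(1.25)^2 + (0.288)(1.25)^3
  = 1 + (-0.6375) + (-0.925) + (0.5625) = 0.  So z_0 = 1.25 is a root, |z_0| = 1.25.
Divide out the factor (1 - 0.8 z) = (1 - z/z0) (since 1/z0 = 0.8):
  P(z) = (1 - 0.8 z)(1 + (0.29) z + (-0.36) z^2)
  [check: z-coef 0.29 - (0.8) = -0.51; z^2-coef -0.36 - (0.8)(0.29) = -0.592; z^3-coef -(0.8)(-0.36) = 0.288.]
Remaining roots from the quadratic factor 1 + (0.29) z + (-0.36) z^2:
  Set 1 + (0.29) z + (-0.36) z^2 = 0, i.e. a z^2 + b z + c = 0 with a = -0.36, b = 0.29, c = 1.
  Discriminant D = b^2 - 4ac = (0.29)^2 - 4*(-0.36)*1 = 0.0841 - (-1.44) = 1.5241.
  D >= 0, so the roots are real: z = (-b +/- sqrt(D)) / (2a) = (-0.29 +/- 1.234544) / (-0.72).
    z_1 = (-0.29 + 1.234544) / (-0.72) = -1.3119,   |z_1| = 1.3119.
    z_2 = (-0.29 - 1.234544) / (-0.72) = 2.1174,   |z_2| = 2.1174.
Moduli of all roots: 1.2500, 1.3119, 2.1174.
All moduli strictly greater than 1? Yes.
Verdict: Invertible.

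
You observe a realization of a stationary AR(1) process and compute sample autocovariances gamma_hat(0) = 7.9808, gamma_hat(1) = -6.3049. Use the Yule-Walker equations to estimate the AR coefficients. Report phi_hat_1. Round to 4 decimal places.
\hat\phi_{1} = -0.7900

The Yule-Walker equations for an AR(p) process read, in matrix form,
  Gamma_p phi = r_p,   with   (Gamma_p)_{ij} = gamma(|i - j|),
                       (r_p)_i = gamma(i),   i,j = 1..p.
Substitute the sample gammas (Toeplitz matrix and right-hand side of size 1):
  Gamma_p = [[7.9808]]
  r_p     = [-6.3049]
With p = 1 this is the single equation gamma(0) phi_1 = gamma(1):
  phi_hat_1 = gamma(1) / gamma(0) = -6.3049 / 7.9808 = -0.7900.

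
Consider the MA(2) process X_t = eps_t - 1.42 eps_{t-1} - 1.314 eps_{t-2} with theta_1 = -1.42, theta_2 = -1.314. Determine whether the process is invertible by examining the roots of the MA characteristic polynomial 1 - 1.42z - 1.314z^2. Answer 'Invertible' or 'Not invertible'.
\text{Not invertible}

The MA(q) characteristic polynomial is P(z) = 1 - 1.42z - 1.314z^2.
Invertibility requires all roots to lie outside the unit circle, i.e. |z| > 1 for every root.
Set 1 + (-1.42) z + (-1.314) z^2 = 0, i.e. a z^2 + b z + c = 0 with a = -1.314, b = -1.42, c = 1.
Discriminant D = b^2 - 4ac = (-1.42)^2 - 4*(-1.314)*1 = 2.0164 - (-5.256) = 7.2724.
D >= 0, so the roots are real: z = (-b +/- sqrt(D)) / (2a) = (1.42 +/- 2.696739) / (-2.628).
  z_1 = (1.42 + 2.696739) / (-2.628) = -1.5665,   |z_1| = 1.5665.
  z_2 = (1.42 - 2.696739) / (-2.628) = 0.4858,   |z_2| = 0.4858.
Moduli of all roots: 1.5665, 0.4858.
All moduli strictly greater than 1? No.
Verdict: Not invertible.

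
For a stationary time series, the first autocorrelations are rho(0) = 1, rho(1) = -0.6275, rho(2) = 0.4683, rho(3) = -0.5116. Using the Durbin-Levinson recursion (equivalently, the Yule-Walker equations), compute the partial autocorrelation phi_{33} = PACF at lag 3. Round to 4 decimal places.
\phi_{33} = -0.2960

The PACF at lag k is phi_{kk}, the last component of the solution
to the Yule-Walker system G_k phi = r_k where
  (G_k)_{ij} = rho(|i - j|), (r_k)_i = rho(i), i,j = 1..k.
Equivalently, Durbin-Levinson gives phi_{kk} iteratively:
  phi_{11} = rho(1)
  phi_{kk} = [rho(k) - sum_{j=1..k-1} phi_{k-1,j} rho(k-j)]
            / [1 - sum_{j=1..k-1} phi_{k-1,j} rho(j)],
  phi_{k,j} = phi_{k-1,j} - phi_{kk} phi_{k-1,k-j},  j = 1..k-1.
Step k = 1:
  phi_11 = rho(1) = -0.6275.
Step k = 2:
  phi_22 = [rho(2) - phi_11 rho(1)] / [1 - phi_11 rho(1)] = [0.4683 - (-0.6275)(-0.6275)] / [1 - (-0.6275)(-0.6275)]
         = 0.07454375 / 0.60624375 = 0.12296.
  Update: phi_21 = phi_11 - phi_22 phi_11 = -0.6275 - (0.12296)(-0.6275) = -0.550343.
Step k = 3:
  phi_33 = [rho(3) - phi_21 rho(2) - phi_22 rho(1)] / [1 - phi_21 rho(1) - phi_22 rho(2)]
    numerator   = -0.5116 - (-0.550343)(0.4683) - (0.12296)(-0.6275) = -0.17671715
    denominator = 1 - (-0.550343)(-0.6275) - (0.12296)(0.4683) = 0.59707785
  phi_33 = -0.17671715 / 0.59707785 = -0.296.
Therefore phi_{33} = -0.2960.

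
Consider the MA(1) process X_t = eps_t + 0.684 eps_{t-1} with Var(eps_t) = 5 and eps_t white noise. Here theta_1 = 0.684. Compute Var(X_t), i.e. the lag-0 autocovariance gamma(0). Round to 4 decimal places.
\gamma(0) = 7.3393

For an MA(q) process X_t = eps_t + sum_i theta_i eps_{t-i} with
Var(eps_t) = sigma^2, the variance is
  gamma(0) = sigma^2 * (1 + sum_i theta_i^2).
  sum_i theta_i^2 = (0.684)^2 = 0.467856.
  gamma(0) = 5 * (1 + 0.467856) = 5 * 1.467856 = 7.33928, which rounds to 7.3393.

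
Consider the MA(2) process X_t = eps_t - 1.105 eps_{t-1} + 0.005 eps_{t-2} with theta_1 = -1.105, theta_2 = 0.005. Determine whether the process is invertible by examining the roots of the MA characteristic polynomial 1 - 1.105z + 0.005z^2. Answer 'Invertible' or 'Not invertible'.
\text{Not invertible}

The MA(q) characteristic polynomial is P(z) = 1 - 1.105z + 0.005z^2.
Invertibility requires all roots to lie outside the unit circle, i.e. |z| > 1 for every root.
Set 1 + (-1.105) z + (0.005) z^2 = 0, i.e. a z^2 + b z + c = 0 with a = 0.005, b = -1.105, c = 1.
Discriminant D = b^2 - 4ac = (-1.105)^2 - 4*(0.005)*1 = 1.221025 - (0.02) = 1.201025.
D >= 0, so the roots are real: z = (-b +/- sqrt(D)) / (2a) = (1.105 +/- 1.095913) / (0.01).
  z_1 = (1.105 + 1.095913) / (0.01) = 220.0913,   |z_1| = 220.0913.
  z_2 = (1.105 - 1.095913) / (0.01) = 0.9087,   |z_2| = 0.9087.
Moduli of all roots: 220.0913, 0.9087.
All moduli strictly greater than 1? No.
Verdict: Not invertible.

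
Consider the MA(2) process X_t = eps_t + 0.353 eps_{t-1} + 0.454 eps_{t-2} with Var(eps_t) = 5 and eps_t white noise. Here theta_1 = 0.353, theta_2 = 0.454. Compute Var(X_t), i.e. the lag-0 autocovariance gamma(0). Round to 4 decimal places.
\gamma(0) = 6.6536

For an MA(q) process X_t = eps_t + sum_i theta_i eps_{t-i} with
Var(eps_t) = sigma^2, the variance is
  gamma(0) = sigma^2 * (1 + sum_i theta_i^2).
  sum_i theta_i^2 = (0.353)^2 + (0.454)^2 = 0.124609 + 0.206116 = 0.330725.
  gamma(0) = 5 * (1 + 0.330725) = 5 * 1.330725 = 6.653625, which rounds to 6.6536.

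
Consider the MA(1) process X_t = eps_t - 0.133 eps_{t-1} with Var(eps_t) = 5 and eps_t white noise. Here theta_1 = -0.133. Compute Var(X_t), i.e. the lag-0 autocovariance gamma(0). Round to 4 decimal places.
\gamma(0) = 5.0884

For an MA(q) process X_t = eps_t + sum_i theta_i eps_{t-i} with
Var(eps_t) = sigma^2, the variance is
  gamma(0) = sigma^2 * (1 + sum_i theta_i^2).
  sum_i theta_i^2 = (-0.133)^2 = 0.017689.
  gamma(0) = 5 * (1 + 0.017689) = 5 * 1.017689 = 5.088445, which rounds to 5.0884.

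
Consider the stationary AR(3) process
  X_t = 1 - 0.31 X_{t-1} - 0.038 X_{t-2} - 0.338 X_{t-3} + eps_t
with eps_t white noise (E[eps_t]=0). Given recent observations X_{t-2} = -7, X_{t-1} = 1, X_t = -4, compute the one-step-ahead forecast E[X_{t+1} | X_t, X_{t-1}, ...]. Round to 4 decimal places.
E[X_{t+1} \mid \mathcal F_t] = 4.5680

For an AR(p) model X_t = c + sum_i phi_i X_{t-i} + eps_t, the
one-step-ahead conditional mean is
  E[X_{t+1} | X_t, ...] = c + sum_i phi_i X_{t+1-i}.
Substitute known values:
  E[X_{t+1} | ...] = 1 + (-0.31) * (-4) + (-0.038) * (1) + (-0.338) * (-7)
                   = 4.5680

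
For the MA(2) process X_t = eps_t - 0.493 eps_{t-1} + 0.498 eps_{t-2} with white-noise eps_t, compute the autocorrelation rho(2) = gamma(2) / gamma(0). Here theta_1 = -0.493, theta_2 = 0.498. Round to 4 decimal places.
\rho(2) = 0.3340

For an MA(q) process with theta_0 = 1, the autocovariance is
  gamma(k) = sigma^2 * sum_{i=0..q-k} theta_i * theta_{i+k},
and rho(k) = gamma(k) / gamma(0). Sigma^2 cancels.
  numerator   = (1)*(0.498) = 0.498.
  denominator = (1)^2 + (-0.493)^2 + (0.498)^2 = 1.491053.
  rho(2) = 0.498 / 1.491053 = 0.3340.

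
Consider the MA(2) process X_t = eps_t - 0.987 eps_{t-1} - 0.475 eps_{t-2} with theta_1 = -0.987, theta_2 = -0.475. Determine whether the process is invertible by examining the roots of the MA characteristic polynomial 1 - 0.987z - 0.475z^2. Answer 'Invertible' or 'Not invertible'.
\text{Not invertible}

The MA(q) characteristic polynomial is P(z) = 1 - 0.987z - 0.475z^2.
Invertibility requires all roots to lie outside the unit circle, i.e. |z| > 1 for every root.
Set 1 + (-0.987) z + (-0.475) z^2 = 0, i.e. a z^2 + b z + c = 0 with a = -0.475, b = -0.987, c = 1.
Discriminant D = b^2 - 4ac = (-0.987)^2 - 4*(-0.475)*1 = 0.974169 - (-1.9) = 2.874169.
D >= 0, so the roots are real: z = (-b +/- sqrt(D)) / (2a) = (0.987 +/- 1.695337) / (-0.95).
  z_1 = (0.987 + 1.695337) / (-0.95) = -2.8235,   |z_1| = 2.8235.
  z_2 = (0.987 - 1.695337) / (-0.95) = 0.7456,   |z_2| = 0.7456.
Moduli of all roots: 2.8235, 0.7456.
All moduli strictly greater than 1? No.
Verdict: Not invertible.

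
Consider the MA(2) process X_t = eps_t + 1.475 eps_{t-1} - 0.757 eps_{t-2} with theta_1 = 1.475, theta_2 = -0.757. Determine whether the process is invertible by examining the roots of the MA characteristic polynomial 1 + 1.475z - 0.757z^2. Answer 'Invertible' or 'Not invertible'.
\text{Not invertible}

The MA(q) characteristic polynomial is P(z) = 1 + 1.475z - 0.757z^2.
Invertibility requires all roots to lie outside the unit circle, i.e. |z| > 1 for every root.
Set 1 + (1.475) z + (-0.757) z^2 = 0, i.e. a z^2 + b z + c = 0 with a = -0.757, b = 1.475, c = 1.
Discriminant D = b^2 - 4ac = (1.475)^2 - 4*(-0.757)*1 = 2.175625 - (-3.028) = 5.203625.
D >= 0, so the roots are real: z = (-b +/- sqrt(D)) / (2a) = (-1.475 +/- 2.281146) / (-1.514).
  z_1 = (-1.475 + 2.281146) / (-1.514) = -0.5325,   |z_1| = 0.5325.
  z_2 = (-1.475 - 2.281146) / (-1.514) = 2.4809,   |z_2| = 2.4809.
Moduli of all roots: 0.5325, 2.4809.
All moduli strictly greater than 1? No.
Verdict: Not invertible.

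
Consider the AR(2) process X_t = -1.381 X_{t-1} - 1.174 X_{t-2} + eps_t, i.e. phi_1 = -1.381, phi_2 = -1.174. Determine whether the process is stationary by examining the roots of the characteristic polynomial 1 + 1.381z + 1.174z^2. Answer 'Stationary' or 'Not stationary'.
\text{Not stationary}

The AR(p) characteristic polynomial is P(z) = 1 + 1.381z + 1.174z^2.
Stationarity requires all roots to lie outside the unit circle, i.e. |z| > 1 for every root.
Set 1 + (1.381) z + (1.174) z^2 = 0, i.e. a z^2 + b z + c = 0 with a = 1.174, b = 1.381, c = 1.
Discriminant D = b^2 - 4ac = (1.381)^2 - 4*(1.174)*1 = 1.907161 - (4.696) = -2.788839.
D < 0, so the roots are the complex-conjugate pair z = (-b +/- i sqrt(-D)) / (2a) = -0.5882 +/- 0.7112i.
For a conjugate pair |z|^2 = z * conj(z) = (product of roots) = c/a = 1/(1.174) = 0.851789, so |z| = sqrt(0.851789) = 0.9229 for both roots.
Moduli of all roots: 0.9229, 0.9229.
All moduli strictly greater than 1? No.
Verdict: Not stationary.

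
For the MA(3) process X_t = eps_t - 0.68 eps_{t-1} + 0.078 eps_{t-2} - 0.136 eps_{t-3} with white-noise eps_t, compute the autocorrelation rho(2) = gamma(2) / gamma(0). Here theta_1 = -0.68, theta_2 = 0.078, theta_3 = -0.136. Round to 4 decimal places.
\rho(2) = 0.1146

For an MA(q) process with theta_0 = 1, the autocovariance is
  gamma(k) = sigma^2 * sum_{i=0..q-k} theta_i * theta_{i+k},
and rho(k) = gamma(k) / gamma(0). Sigma^2 cancels.
  numerator   = (1)*(0.078) + (-0.68)*(-0.136) = 0.17048.
  denominator = (1)^2 + (-0.68)^2 + (0.078)^2 + (-0.136)^2 = 1.48698.
  rho(2) = 0.17048 / 1.48698 = 0.1146.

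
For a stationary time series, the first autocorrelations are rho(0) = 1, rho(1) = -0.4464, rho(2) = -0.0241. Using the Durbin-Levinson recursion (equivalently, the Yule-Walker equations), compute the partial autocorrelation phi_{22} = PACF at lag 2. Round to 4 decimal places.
\phi_{22} = -0.2790

The PACF at lag k is phi_{kk}, the last component of the solution
to the Yule-Walker system G_k phi = r_k where
  (G_k)_{ij} = rho(|i - j|), (r_k)_i = rho(i), i,j = 1..k.
Equivalently, Durbin-Levinson gives phi_{kk} iteratively:
  phi_{11} = rho(1)
  phi_{kk} = [rho(k) - sum_{j=1..k-1} phi_{k-1,j} rho(k-j)]
            / [1 - sum_{j=1..k-1} phi_{k-1,j} rho(j)],
  phi_{k,j} = phi_{k-1,j} - phi_{kk} phi_{k-1,k-j},  j = 1..k-1.
Step k = 1:
  phi_11 = rho(1) = -0.4464.
Step k = 2:
  phi_22 = [rho(2) - phi_11 rho(1)] / [1 - phi_11 rho(1)] = [-0.0241 - (-0.4464)(-0.4464)] / [1 - (-0.4464)(-0.4464)]
         = -0.22337296 / 0.80072704 = -0.279.
Therefore phi_{22} = -0.2790.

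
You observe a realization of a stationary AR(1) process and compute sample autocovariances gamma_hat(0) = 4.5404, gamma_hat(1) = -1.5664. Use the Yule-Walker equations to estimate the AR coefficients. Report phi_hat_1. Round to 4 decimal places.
\hat\phi_{1} = -0.3450

The Yule-Walker equations for an AR(p) process read, in matrix form,
  Gamma_p phi = r_p,   with   (Gamma_p)_{ij} = gamma(|i - j|),
                       (r_p)_i = gamma(i),   i,j = 1..p.
Substitute the sample gammas (Toeplitz matrix and right-hand side of size 1):
  Gamma_p = [[4.5404]]
  r_p     = [-1.5664]
With p = 1 this is the single equation gamma(0) phi_1 = gamma(1):
  phi_hat_1 = gamma(1) / gamma(0) = -1.5664 / 4.5404 = -0.3450.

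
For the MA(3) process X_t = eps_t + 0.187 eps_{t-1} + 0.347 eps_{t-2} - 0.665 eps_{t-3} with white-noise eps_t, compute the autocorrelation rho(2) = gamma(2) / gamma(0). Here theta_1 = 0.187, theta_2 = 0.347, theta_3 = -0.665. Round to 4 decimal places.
\rho(2) = 0.1394

For an MA(q) process with theta_0 = 1, the autocovariance is
  gamma(k) = sigma^2 * sum_{i=0..q-k} theta_i * theta_{i+k},
and rho(k) = gamma(k) / gamma(0). Sigma^2 cancels.
  numerator   = (1)*(0.347) + (0.187)*(-0.665) = 0.222645.
  denominator = (1)^2 + (0.187)^2 + (0.347)^2 + (-0.665)^2 = 1.597603.
  rho(2) = 0.222645 / 1.597603 = 0.1394.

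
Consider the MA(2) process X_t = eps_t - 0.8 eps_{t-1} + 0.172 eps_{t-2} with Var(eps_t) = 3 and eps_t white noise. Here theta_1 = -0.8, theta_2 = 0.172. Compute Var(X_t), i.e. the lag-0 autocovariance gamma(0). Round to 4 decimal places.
\gamma(0) = 5.0088

For an MA(q) process X_t = eps_t + sum_i theta_i eps_{t-i} with
Var(eps_t) = sigma^2, the variance is
  gamma(0) = sigma^2 * (1 + sum_i theta_i^2).
  sum_i theta_i^2 = (-0.8)^2 + (0.172)^2 = 0.64 + 0.029584 = 0.669584.
  gamma(0) = 3 * (1 + 0.669584) = 3 * 1.669584 = 5.008752, which rounds to 5.0088.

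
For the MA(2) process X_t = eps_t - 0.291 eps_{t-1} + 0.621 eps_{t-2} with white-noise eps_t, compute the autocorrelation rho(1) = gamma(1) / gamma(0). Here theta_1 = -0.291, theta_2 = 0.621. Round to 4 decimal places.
\rho(1) = -0.3208

For an MA(q) process with theta_0 = 1, the autocovariance is
  gamma(k) = sigma^2 * sum_{i=0..q-k} theta_i * theta_{i+k},
and rho(k) = gamma(k) / gamma(0). Sigma^2 cancels.
  numerator   = (1)*(-0.291) + (-0.291)*(0.621) = -0.471711.
  denominator = (1)^2 + (-0.291)^2 + (0.621)^2 = 1.470322.
  rho(1) = -0.471711 / 1.470322 = -0.3208.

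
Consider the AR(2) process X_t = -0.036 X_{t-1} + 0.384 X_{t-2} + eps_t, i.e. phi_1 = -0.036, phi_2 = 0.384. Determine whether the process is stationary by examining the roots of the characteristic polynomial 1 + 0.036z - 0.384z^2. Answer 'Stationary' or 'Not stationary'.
\text{Stationary}

The AR(p) characteristic polynomial is P(z) = 1 + 0.036z - 0.384z^2.
Stationarity requires all roots to lie outside the unit circle, i.e. |z| > 1 for every root.
Set 1 + (0.036) z + (-0.384) z^2 = 0, i.e. a z^2 + b z + c = 0 with a = -0.384, b = 0.036, c = 1.
Discriminant D = b^2 - 4ac = (0.036)^2 - 4*(-0.384)*1 = 0.001296 - (-1.536) = 1.537296.
D >= 0, so the roots are real: z = (-b +/- sqrt(D)) / (2a) = (-0.036 +/- 1.239877) / (-0.768).
  z_1 = (-0.036 + 1.239877) / (-0.768) = -1.5675,   |z_1| = 1.5675.
  z_2 = (-0.036 - 1.239877) / (-0.768) = 1.6613,   |z_2| = 1.6613.
Moduli of all roots: 1.5675, 1.6613.
All moduli strictly greater than 1? Yes.
Verdict: Stationary.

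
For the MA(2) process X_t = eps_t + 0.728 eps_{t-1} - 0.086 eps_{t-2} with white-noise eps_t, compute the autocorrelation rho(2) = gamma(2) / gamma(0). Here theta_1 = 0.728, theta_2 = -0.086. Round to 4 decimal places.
\rho(2) = -0.0559

For an MA(q) process with theta_0 = 1, the autocovariance is
  gamma(k) = sigma^2 * sum_{i=0..q-k} theta_i * theta_{i+k},
and rho(k) = gamma(k) / gamma(0). Sigma^2 cancels.
  numerator   = (1)*(-0.086) = -0.086.
  denominator = (1)^2 + (0.728)^2 + (-0.086)^2 = 1.53738.
  rho(2) = -0.086 / 1.53738 = -0.0559.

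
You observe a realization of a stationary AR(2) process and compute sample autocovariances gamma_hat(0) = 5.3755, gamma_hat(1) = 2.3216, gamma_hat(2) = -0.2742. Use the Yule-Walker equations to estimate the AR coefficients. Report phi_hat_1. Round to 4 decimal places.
\hat\phi_{1} = 0.5580

The Yule-Walker equations for an AR(p) process read, in matrix form,
  Gamma_p phi = r_p,   with   (Gamma_p)_{ij} = gamma(|i - j|),
                       (r_p)_i = gamma(i),   i,j = 1..p.
Substitute the sample gammas (Toeplitz matrix and right-hand side of size 2):
  Gamma_p = [[5.3755, 2.3216], [2.3216, 5.3755]]
  r_p     = [2.3216, -0.2742]
Written out:
  5.3755 phi_1 + 2.3216 phi_2 = 2.3216
  2.3216 phi_1 + 5.3755 phi_2 = -0.2742
Solve by Cramer's rule:
  det = gamma(0)^2 - gamma(1)^2 = (5.3755)^2 - (2.3216)^2 = 28.89600025 - 5.38982656 = 23.50617369
  phi_hat_1 = [gamma(1) gamma(0) - gamma(1) gamma(2)] / det = [(2.3216)(5.3755) - (2.3216)(-0.2742)] / 23.50617369 = 13.11634352 / 23.50617369 = 0.558
  phi_hat_2 = [gamma(0) gamma(2) - gamma(1)^2] / det = [(5.3755)(-0.2742) - (2.3216)^2] / 23.50617369 = -6.86378866 / 23.50617369 = -0.292
So phi_hat = [0.5580, -0.2920].
Therefore phi_hat_1 = 0.5580.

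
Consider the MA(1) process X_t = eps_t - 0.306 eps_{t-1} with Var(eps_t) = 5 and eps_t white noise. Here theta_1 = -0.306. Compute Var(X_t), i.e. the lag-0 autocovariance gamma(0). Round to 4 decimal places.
\gamma(0) = 5.4682

For an MA(q) process X_t = eps_t + sum_i theta_i eps_{t-i} with
Var(eps_t) = sigma^2, the variance is
  gamma(0) = sigma^2 * (1 + sum_i theta_i^2).
  sum_i theta_i^2 = (-0.306)^2 = 0.093636.
  gamma(0) = 5 * (1 + 0.093636) = 5 * 1.093636 = 5.46818, which rounds to 5.4682.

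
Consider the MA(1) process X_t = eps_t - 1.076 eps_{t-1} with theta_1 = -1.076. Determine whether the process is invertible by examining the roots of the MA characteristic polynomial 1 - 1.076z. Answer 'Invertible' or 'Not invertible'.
\text{Not invertible}

The MA(q) characteristic polynomial is P(z) = 1 - 1.076z.
Invertibility requires all roots to lie outside the unit circle, i.e. |z| > 1 for every root.
This is linear in z: 1 + (-1.076) z = 0  =>  z = -1/(-1.076) = 0.929368,  |z| = 0.929368.
Moduli of all roots: 0.9294.
All moduli strictly greater than 1? No.
Verdict: Not invertible.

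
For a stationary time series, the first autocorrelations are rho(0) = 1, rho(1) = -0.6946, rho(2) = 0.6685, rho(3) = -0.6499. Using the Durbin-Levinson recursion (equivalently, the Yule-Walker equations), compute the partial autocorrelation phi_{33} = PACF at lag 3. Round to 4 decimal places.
\phi_{33} = -0.2281

The PACF at lag k is phi_{kk}, the last component of the solution
to the Yule-Walker system G_k phi = r_k where
  (G_k)_{ij} = rho(|i - j|), (r_k)_i = rho(i), i,j = 1..k.
Equivalently, Durbin-Levinson gives phi_{kk} iteratively:
  phi_{11} = rho(1)
  phi_{kk} = [rho(k) - sum_{j=1..k-1} phi_{k-1,j} rho(k-j)]
            / [1 - sum_{j=1..k-1} phi_{k-1,j} rho(j)],
  phi_{k,j} = phi_{k-1,j} - phi_{kk} phi_{k-1,k-j},  j = 1..k-1.
Step k = 1:
  phi_11 = rho(1) = -0.6946.
Step k = 2:
  phi_22 = [rho(2) - phi_11 rho(1)] / [1 - phi_11 rho(1)] = [0.6685 - (-0.6946)(-0.6946)] / [1 - (-0.6946)(-0.6946)]
         = 0.18603084 / 0.51753084 = 0.359458.
  Update: phi_21 = phi_11 - phi_22 phi_11 = -0.6946 - (0.359458)(-0.6946) = -0.44492.
Step k = 3:
  phi_33 = [rho(3) - phi_21 rho(2) - phi_22 rho(1)] / [1 - phi_21 rho(1) - phi_22 rho(2)]
    numerator   = -0.6499 - (-0.44492)(0.6685) - (0.359458)(-0.6946) = -0.10279103
    denominator = 1 - (-0.44492)(-0.6946) - (0.359458)(0.6685) = 0.45066048
  phi_33 = -0.10279103 / 0.45066048 = -0.2281.
Therefore phi_{33} = -0.2281.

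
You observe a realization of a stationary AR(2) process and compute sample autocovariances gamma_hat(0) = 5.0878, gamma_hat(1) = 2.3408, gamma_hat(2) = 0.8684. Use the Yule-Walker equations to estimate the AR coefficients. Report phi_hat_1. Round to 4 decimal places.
\hat\phi_{1} = 0.4840

The Yule-Walker equations for an AR(p) process read, in matrix form,
  Gamma_p phi = r_p,   with   (Gamma_p)_{ij} = gamma(|i - j|),
                       (r_p)_i = gamma(i),   i,j = 1..p.
Substitute the sample gammas (Toeplitz matrix and right-hand side of size 2):
  Gamma_p = [[5.0878, 2.3408], [2.3408, 5.0878]]
  r_p     = [2.3408, 0.8684]
Written out:
  5.0878 phi_1 + 2.3408 phi_2 = 2.3408
  2.3408 phi_1 + 5.0878 phi_2 = 0.8684
Solve by Cramer's rule:
  det = gamma(0)^2 - gamma(1)^2 = (5.0878)^2 - (2.3408)^2 = 25.88570884 - 5.47934464 = 20.4063642
  phi_hat_1 = [gamma(1) gamma(0) - gamma(1) gamma(2)] / det = [(2.3408)(5.0878) - (2.3408)(0.8684)] / 20.4063642 = 9.87677152 / 20.4063642 = 0.484
  phi_hat_2 = [gamma(0) gamma(2) - gamma(1)^2] / det = [(5.0878)(0.8684) - (2.3408)^2] / 20.4063642 = -1.06109912 / 20.4063642 = -0.052
So phi_hat = [0.4840, -0.0520].
Therefore phi_hat_1 = 0.4840.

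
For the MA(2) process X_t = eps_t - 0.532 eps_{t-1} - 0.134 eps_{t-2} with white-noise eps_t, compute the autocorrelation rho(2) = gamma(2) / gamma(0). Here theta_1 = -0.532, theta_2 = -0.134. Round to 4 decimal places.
\rho(2) = -0.1030

For an MA(q) process with theta_0 = 1, the autocovariance is
  gamma(k) = sigma^2 * sum_{i=0..q-k} theta_i * theta_{i+k},
and rho(k) = gamma(k) / gamma(0). Sigma^2 cancels.
  numerator   = (1)*(-0.134) = -0.134.
  denominator = (1)^2 + (-0.532)^2 + (-0.134)^2 = 1.30098.
  rho(2) = -0.134 / 1.30098 = -0.1030.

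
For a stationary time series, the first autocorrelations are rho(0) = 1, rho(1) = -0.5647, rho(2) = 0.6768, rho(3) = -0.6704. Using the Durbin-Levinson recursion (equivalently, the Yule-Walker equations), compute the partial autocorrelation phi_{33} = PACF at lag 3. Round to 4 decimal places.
\phi_{33} = -0.3900

The PACF at lag k is phi_{kk}, the last component of the solution
to the Yule-Walker system G_k phi = r_k where
  (G_k)_{ij} = rho(|i - j|), (r_k)_i = rho(i), i,j = 1..k.
Equivalently, Durbin-Levinson gives phi_{kk} iteratively:
  phi_{11} = rho(1)
  phi_{kk} = [rho(k) - sum_{j=1..k-1} phi_{k-1,j} rho(k-j)]
            / [1 - sum_{j=1..k-1} phi_{k-1,j} rho(j)],
  phi_{k,j} = phi_{k-1,j} - phi_{kk} phi_{k-1,k-j},  j = 1..k-1.
Step k = 1:
  phi_11 = rho(1) = -0.5647.
Step k = 2:
  phi_22 = [rho(2) - phi_11 rho(1)] / [1 - phi_11 rho(1)] = [0.6768 - (-0.5647)(-0.5647)] / [1 - (-0.5647)(-0.5647)]
         = 0.35791391 / 0.68111391 = 0.525483.
  Update: phi_21 = phi_11 - phi_22 phi_11 = -0.5647 - (0.525483)(-0.5647) = -0.26796.
Step k = 3:
  phi_33 = [rho(3) - phi_21 rho(2) - phi_22 rho(1)] / [1 - phi_21 rho(1) - phi_22 rho(2)]
    numerator   = -0.6704 - (-0.26796)(0.6768) - (0.525483)(-0.5647) = -0.19230456
    denominator = 1 - (-0.26796)(-0.5647) - (0.525483)(0.6768) = 0.49303617
  phi_33 = -0.19230456 / 0.49303617 = -0.39.
Therefore phi_{33} = -0.3900.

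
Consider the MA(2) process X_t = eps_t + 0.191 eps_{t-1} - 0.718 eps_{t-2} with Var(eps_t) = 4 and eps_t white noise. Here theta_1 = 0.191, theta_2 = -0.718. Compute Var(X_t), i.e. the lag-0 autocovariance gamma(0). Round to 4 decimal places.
\gamma(0) = 6.2080

For an MA(q) process X_t = eps_t + sum_i theta_i eps_{t-i} with
Var(eps_t) = sigma^2, the variance is
  gamma(0) = sigma^2 * (1 + sum_i theta_i^2).
  sum_i theta_i^2 = (0.191)^2 + (-0.718)^2 = 0.036481 + 0.515524 = 0.552005.
  gamma(0) = 4 * (1 + 0.552005) = 4 * 1.552005 = 6.20802, which rounds to 6.2080.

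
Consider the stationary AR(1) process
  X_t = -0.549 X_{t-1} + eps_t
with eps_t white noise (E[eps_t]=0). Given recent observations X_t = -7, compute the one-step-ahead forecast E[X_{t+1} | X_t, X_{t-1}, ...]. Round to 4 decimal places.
E[X_{t+1} \mid \mathcal F_t] = 3.8430

For an AR(p) model X_t = c + sum_i phi_i X_{t-i} + eps_t, the
one-step-ahead conditional mean is
  E[X_{t+1} | X_t, ...] = c + sum_i phi_i X_{t+1-i}.
Substitute known values:
  E[X_{t+1} | ...] = (-0.549) * (-7)
                   = 3.8430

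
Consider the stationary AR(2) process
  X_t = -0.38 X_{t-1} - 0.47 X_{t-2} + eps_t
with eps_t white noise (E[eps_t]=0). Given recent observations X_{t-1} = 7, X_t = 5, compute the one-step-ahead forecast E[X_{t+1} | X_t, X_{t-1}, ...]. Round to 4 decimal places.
E[X_{t+1} \mid \mathcal F_t] = -5.1900

For an AR(p) model X_t = c + sum_i phi_i X_{t-i} + eps_t, the
one-step-ahead conditional mean is
  E[X_{t+1} | X_t, ...] = c + sum_i phi_i X_{t+1-i}.
Substitute known values:
  E[X_{t+1} | ...] = (-0.38) * (5) + (-0.47) * (7)
                   = -5.1900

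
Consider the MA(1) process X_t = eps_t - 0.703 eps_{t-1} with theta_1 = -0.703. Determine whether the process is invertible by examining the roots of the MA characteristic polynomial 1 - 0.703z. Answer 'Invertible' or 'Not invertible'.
\text{Invertible}

The MA(q) characteristic polynomial is P(z) = 1 - 0.703z.
Invertibility requires all roots to lie outside the unit circle, i.e. |z| > 1 for every root.
This is linear in z: 1 + (-0.703) z = 0  =>  z = -1/(-0.703) = 1.422475,  |z| = 1.422475.
Moduli of all roots: 1.4225.
All moduli strictly greater than 1? Yes.
Verdict: Invertible.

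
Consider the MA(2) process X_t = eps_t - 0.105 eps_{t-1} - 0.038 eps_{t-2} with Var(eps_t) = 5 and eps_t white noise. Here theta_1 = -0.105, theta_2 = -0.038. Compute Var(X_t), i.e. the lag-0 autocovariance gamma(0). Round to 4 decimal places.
\gamma(0) = 5.0623

For an MA(q) process X_t = eps_t + sum_i theta_i eps_{t-i} with
Var(eps_t) = sigma^2, the variance is
  gamma(0) = sigma^2 * (1 + sum_i theta_i^2).
  sum_i theta_i^2 = (-0.105)^2 + (-0.038)^2 = 0.011025 + 0.001444 = 0.012469.
  gamma(0) = 5 * (1 + 0.012469) = 5 * 1.012469 = 5.062345, which rounds to 5.0623.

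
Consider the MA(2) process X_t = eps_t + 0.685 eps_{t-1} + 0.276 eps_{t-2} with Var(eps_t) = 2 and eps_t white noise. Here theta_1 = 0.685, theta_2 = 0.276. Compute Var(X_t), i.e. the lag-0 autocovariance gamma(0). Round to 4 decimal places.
\gamma(0) = 3.0908

For an MA(q) process X_t = eps_t + sum_i theta_i eps_{t-i} with
Var(eps_t) = sigma^2, the variance is
  gamma(0) = sigma^2 * (1 + sum_i theta_i^2).
  sum_i theta_i^2 = (0.685)^2 + (0.276)^2 = 0.469225 + 0.076176 = 0.545401.
  gamma(0) = 2 * (1 + 0.545401) = 2 * 1.545401 = 3.090802, which rounds to 3.0908.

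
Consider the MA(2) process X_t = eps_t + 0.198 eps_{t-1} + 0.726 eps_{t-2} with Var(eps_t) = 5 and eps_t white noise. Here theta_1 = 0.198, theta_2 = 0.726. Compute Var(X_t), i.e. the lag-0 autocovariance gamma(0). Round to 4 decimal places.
\gamma(0) = 7.8314

For an MA(q) process X_t = eps_t + sum_i theta_i eps_{t-i} with
Var(eps_t) = sigma^2, the variance is
  gamma(0) = sigma^2 * (1 + sum_i theta_i^2).
  sum_i theta_i^2 = (0.198)^2 + (0.726)^2 = 0.039204 + 0.527076 = 0.56628.
  gamma(0) = 5 * (1 + 0.56628) = 5 * 1.56628 = 7.8314.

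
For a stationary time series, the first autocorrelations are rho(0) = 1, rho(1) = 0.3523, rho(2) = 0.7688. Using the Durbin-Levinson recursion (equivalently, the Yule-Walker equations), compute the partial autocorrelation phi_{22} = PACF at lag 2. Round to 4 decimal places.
\phi_{22} = 0.7360

The PACF at lag k is phi_{kk}, the last component of the solution
to the Yule-Walker system G_k phi = r_k where
  (G_k)_{ij} = rho(|i - j|), (r_k)_i = rho(i), i,j = 1..k.
Equivalently, Durbin-Levinson gives phi_{kk} iteratively:
  phi_{11} = rho(1)
  phi_{kk} = [rho(k) - sum_{j=1..k-1} phi_{k-1,j} rho(k-j)]
            / [1 - sum_{j=1..k-1} phi_{k-1,j} rho(j)],
  phi_{k,j} = phi_{k-1,j} - phi_{kk} phi_{k-1,k-j},  j = 1..k-1.
Step k = 1:
  phi_11 = rho(1) = 0.3523.
Step k = 2:
  phi_22 = [rho(2) - phi_11 rho(1)] / [1 - phi_11 rho(1)] = [0.7688 - (0.3523)(0.3523)] / [1 - (0.3523)(0.3523)]
         = 0.64468471 / 0.87588471 = 0.736.
Therefore phi_{22} = 0.7360.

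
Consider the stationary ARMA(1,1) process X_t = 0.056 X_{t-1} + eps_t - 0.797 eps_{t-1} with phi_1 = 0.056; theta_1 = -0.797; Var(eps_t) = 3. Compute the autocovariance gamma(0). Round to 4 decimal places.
\gamma(0) = 4.6524

Multiply the model equation by X_{t-k} and take expectations. With theta_0 = psi_0 = 1 and psi_j the MA(infinity) weights, this gives
  gamma(k) - sum_i phi_i gamma(k-i) = c_k,
  c_k = sigma^2 * sum_{j=k..q} theta_j psi_{j-k}   (c_k = 0 for k > q),
using gamma(-m) = gamma(m).
psi-weights needed (psi_j = theta_j + sum_i phi_i psi_{j-i}):
  psi_1 = theta_1 + phi_1 = -0.797 + (0.056) = -0.741
Right-hand sides:
  c_0 = sigma^2 (1 + theta_1 psi_1) = 3 * (1 + (-0.797)(-0.741)) = 3 * 1.590577 = 4.771731
  c_1 = sigma^2 theta_1 = 3 * (-0.797) = -2.391
  c_2 = 0
Equations for k = 0 and k = 1 (AR order 1):
  gamma(0) = phi_1 gamma(1) + c_0
  gamma(1) = phi_1 gamma(0) + c_1
Substituting the second into the first: gamma(0) (1 - phi_1^2) = c_0 + phi_1 c_1, so
  gamma(0) = (c_0 + phi_1 c_1) / (1 - phi_1^2) = (4.771731 + (0.056)(-2.391)) / (1 - (0.056)^2) = 4.637835 / 0.996864 = 4.652425.
Therefore gamma(0) = 4.6524 (to 4 decimal places).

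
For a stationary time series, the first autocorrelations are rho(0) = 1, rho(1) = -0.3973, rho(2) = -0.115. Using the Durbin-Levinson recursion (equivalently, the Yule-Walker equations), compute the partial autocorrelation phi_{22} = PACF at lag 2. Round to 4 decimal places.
\phi_{22} = -0.3240

The PACF at lag k is phi_{kk}, the last component of the solution
to the Yule-Walker system G_k phi = r_k where
  (G_k)_{ij} = rho(|i - j|), (r_k)_i = rho(i), i,j = 1..k.
Equivalently, Durbin-Levinson gives phi_{kk} iteratively:
  phi_{11} = rho(1)
  phi_{kk} = [rho(k) - sum_{j=1..k-1} phi_{k-1,j} rho(k-j)]
            / [1 - sum_{j=1..k-1} phi_{k-1,j} rho(j)],
  phi_{k,j} = phi_{k-1,j} - phi_{kk} phi_{k-1,k-j},  j = 1..k-1.
Step k = 1:
  phi_11 = rho(1) = -0.3973.
Step k = 2:
  phi_22 = [rho(2) - phi_11 rho(1)] / [1 - phi_11 rho(1)] = [-0.115 - (-0.3973)(-0.3973)] / [1 - (-0.3973)(-0.3973)]
         = -0.27284729 / 0.84215271 = -0.324.
Therefore phi_{22} = -0.3240.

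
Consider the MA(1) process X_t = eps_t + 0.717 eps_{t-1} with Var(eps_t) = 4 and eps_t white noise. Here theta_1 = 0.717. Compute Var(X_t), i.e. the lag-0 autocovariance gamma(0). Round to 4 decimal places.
\gamma(0) = 6.0564

For an MA(q) process X_t = eps_t + sum_i theta_i eps_{t-i} with
Var(eps_t) = sigma^2, the variance is
  gamma(0) = sigma^2 * (1 + sum_i theta_i^2).
  sum_i theta_i^2 = (0.717)^2 = 0.514089.
  gamma(0) = 4 * (1 + 0.514089) = 4 * 1.514089 = 6.056356, which rounds to 6.0564.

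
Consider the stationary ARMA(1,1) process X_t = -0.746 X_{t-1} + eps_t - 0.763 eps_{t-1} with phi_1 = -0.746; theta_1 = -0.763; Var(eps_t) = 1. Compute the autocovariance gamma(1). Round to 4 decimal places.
\gamma(1) = -5.3394

Multiply the model equation by X_{t-k} and take expectations. With theta_0 = psi_0 = 1 and psi_j the MA(infinity) weights, this gives
  gamma(k) - sum_i phi_i gamma(k-i) = c_k,
  c_k = sigma^2 * sum_{j=k..q} theta_j psi_{j-k}   (c_k = 0 for k > q),
using gamma(-m) = gamma(m).
psi-weights needed (psi_j = theta_j + sum_i phi_i psi_{j-i}):
  psi_1 = theta_1 + phi_1 = -0.763 + (-0.746) = -1.509
Right-hand sides:
  c_0 = sigma^2 (1 + theta_1 psi_1) = 1 * (1 + (-0.763)(-1.509)) = 1 * 2.151367 = 2.151367
  c_1 = sigma^2 theta_1 = 1 * (-0.763) = -0.763
  c_2 = 0
Equations for k = 0 and k = 1 (AR order 1):
  gamma(0) = phi_1 gamma(1) + c_0
  gamma(1) = phi_1 gamma(0) + c_1
Substituting the second into the first: gamma(0) (1 - phi_1^2) = c_0 + phi_1 c_1, so
  gamma(0) = (c_0 + phi_1 c_1) / (1 - phi_1^2) = (2.151367 + (-0.746)(-0.763)) / (1 - (-0.746)^2) = 2.720565 / 0.443484 = 6.134528.
  gamma(1) = phi_1 gamma(0) + c_1 = (-0.746)(6.134528) + (-0.763) = -5.339358.
Therefore gamma(1) = -5.3394 (to 4 decimal places).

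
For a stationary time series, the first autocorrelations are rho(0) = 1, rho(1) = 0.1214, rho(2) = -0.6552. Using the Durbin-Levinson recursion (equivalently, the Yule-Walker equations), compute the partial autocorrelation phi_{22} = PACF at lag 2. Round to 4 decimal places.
\phi_{22} = -0.6800

The PACF at lag k is phi_{kk}, the last component of the solution
to the Yule-Walker system G_k phi = r_k where
  (G_k)_{ij} = rho(|i - j|), (r_k)_i = rho(i), i,j = 1..k.
Equivalently, Durbin-Levinson gives phi_{kk} iteratively:
  phi_{11} = rho(1)
  phi_{kk} = [rho(k) - sum_{j=1..k-1} phi_{k-1,j} rho(k-j)]
            / [1 - sum_{j=1..k-1} phi_{k-1,j} rho(j)],
  phi_{k,j} = phi_{k-1,j} - phi_{kk} phi_{k-1,k-j},  j = 1..k-1.
Step k = 1:
  phi_11 = rho(1) = 0.1214.
Step k = 2:
  phi_22 = [rho(2) - phi_11 rho(1)] / [1 - phi_11 rho(1)] = [-0.6552 - (0.1214)(0.1214)] / [1 - (0.1214)(0.1214)]
         = -0.66993796 / 0.98526204 = -0.68.
Therefore phi_{22} = -0.6800.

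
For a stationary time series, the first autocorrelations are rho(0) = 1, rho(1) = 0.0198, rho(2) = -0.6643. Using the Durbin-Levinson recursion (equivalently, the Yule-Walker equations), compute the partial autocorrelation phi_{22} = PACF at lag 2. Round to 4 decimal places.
\phi_{22} = -0.6650

The PACF at lag k is phi_{kk}, the last component of the solution
to the Yule-Walker system G_k phi = r_k where
  (G_k)_{ij} = rho(|i - j|), (r_k)_i = rho(i), i,j = 1..k.
Equivalently, Durbin-Levinson gives phi_{kk} iteratively:
  phi_{11} = rho(1)
  phi_{kk} = [rho(k) - sum_{j=1..k-1} phi_{k-1,j} rho(k-j)]
            / [1 - sum_{j=1..k-1} phi_{k-1,j} rho(j)],
  phi_{k,j} = phi_{k-1,j} - phi_{kk} phi_{k-1,k-j},  j = 1..k-1.
Step k = 1:
  phi_11 = rho(1) = 0.0198.
Step k = 2:
  phi_22 = [rho(2) - phi_11 rho(1)] / [1 - phi_11 rho(1)] = [-0.6643 - (0.0198)(0.0198)] / [1 - (0.0198)(0.0198)]
         = -0.66469204 / 0.99960796 = -0.665.
Therefore phi_{22} = -0.6650.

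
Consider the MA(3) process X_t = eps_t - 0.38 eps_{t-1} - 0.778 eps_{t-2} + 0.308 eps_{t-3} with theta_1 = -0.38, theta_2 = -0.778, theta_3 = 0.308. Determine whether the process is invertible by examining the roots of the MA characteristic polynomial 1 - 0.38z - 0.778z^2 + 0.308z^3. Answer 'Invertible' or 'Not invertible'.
\text{Invertible}

The MA(q) characteristic polynomial is P(z) = 1 - 0.38z - 0.778z^2 + 0.308z^3.
Invertibility requires all roots to lie outside the unit circle, i.e. |z| > 1 for every root.
Degree 3: look for a simple real root z0 first, then factor out (1 - z/z0) and solve the remaining quadratic.
Testing z0 = 2.5: P(2.5) = 1 + (-0.38)(2.5) + (-0.778)(2.5)^2 + (0.308)(2.5)^3
  = 1 + (-0.95) + (-4.8625) + (4.8125) = 0.  So z_0 = 2.5 is a root, |z_0| = 2.5.
Divide out the factor (1 - 0.4 z) = (1 - z/z0) (since 1/z0 = 0.4):
  P(z) = (1 - 0.4 z)(1 + (0.02) z + (-0.77) z^2)
  [check: z-coef 0.02 - (0.4) = -0.38; z^2-coef -0.77 - (0.4)(0.02) = -0.778; z^3-coef -(0.4)(-0.77) = 0.308.]
Remaining roots from the quadratic factor 1 + (0.02) z + (-0.77) z^2:
  Set 1 + (0.02) z + (-0.77) z^2 = 0, i.e. a z^2 + b z + c = 0 with a = -0.77, b = 0.02, c = 1.
  Discriminant D = b^2 - 4ac = (0.02)^2 - 4*(-0.77)*1 = 0.0004 - (-3.08) = 3.0804.
  D >= 0, so the roots are real: z = (-b +/- sqrt(D)) / (2a) = (-0.02 +/- 1.755107) / (-1.54).
    z_1 = (-0.02 + 1.755107) / (-1.54) = -1.1267,   |z_1| = 1.1267.
    z_2 = (-0.02 - 1.755107) / (-1.54) = 1.1527,   |z_2| = 1.1527.
Moduli of all roots: 2.5000, 1.1267, 1.1527.
All moduli strictly greater than 1? Yes.
Verdict: Invertible.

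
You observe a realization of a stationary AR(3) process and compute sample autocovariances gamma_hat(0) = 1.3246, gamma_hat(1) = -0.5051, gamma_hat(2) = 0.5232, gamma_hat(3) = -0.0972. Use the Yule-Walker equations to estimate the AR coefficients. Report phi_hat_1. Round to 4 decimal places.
\hat\phi_{1} = -0.3240

The Yule-Walker equations for an AR(p) process read, in matrix form,
  Gamma_p phi = r_p,   with   (Gamma_p)_{ij} = gamma(|i - j|),
                       (r_p)_i = gamma(i),   i,j = 1..p.
Substitute the sample gammas (Toeplitz matrix and right-hand side of size 3):
  Gamma_p = [[1.3246, -0.5051, 0.5232], [-0.5051, 1.3246, -0.5051], [0.5232, -0.5051, 1.3246]]
  r_p     = [-0.5051, 0.5232, -0.0972]
Written out (R1..R3):
  (R1) 1.3246 phi_1 - 0.5051 phi_2 + 0.5232 phi_3 = -0.5051
  (R2) -0.5051 phi_1 + 1.3246 phi_2 - 0.5051 phi_3 = 0.5232
  (R3) 0.5232 phi_1 - 0.5051 phi_2 + 1.3246 phi_3 = -0.0972
Gaussian elimination:
  R2 <- R2 - (-0.5051/1.3246) R1 = R2 - (-0.381323) R1:  1.131994 phi_2 - 0.305592 phi_3 = 0.330594
  R3 <- R3 - (0.5232/1.3246) R1 = R3 - (0.394987) R1:  -0.305592 phi_2 + 1.117943 phi_3 = 0.102308
  R3 <- R3 - (-0.305592/1.131994) R2 = R3 - (-0.269959) R2:  1.035445 phi_3 = 0.191555
Back-substitution:
  phi_hat_3 = 0.191555 / 1.035445 = 0.184998
  phi_hat_2 = (0.330594 - (-0.305592)(0.184998)) / 1.131994 = 0.341987
  phi_hat_1 = (-0.5051 - (-0.5051)(0.341987) - (0.5232)(0.184998)) / 1.3246 = -0.323987
So phi_hat = [-0.3240, 0.3420, 0.1850].
Therefore phi_hat_1 = -0.3240.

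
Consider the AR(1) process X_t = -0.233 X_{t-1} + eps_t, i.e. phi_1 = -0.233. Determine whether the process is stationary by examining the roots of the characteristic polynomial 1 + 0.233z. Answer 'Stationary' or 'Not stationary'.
\text{Stationary}

The AR(p) characteristic polynomial is P(z) = 1 + 0.233z.
Stationarity requires all roots to lie outside the unit circle, i.e. |z| > 1 for every root.
This is linear in z: 1 + (0.233) z = 0  =>  z = -1/(0.233) = -4.291845,  |z| = 4.291845.
Moduli of all roots: 4.2918.
All moduli strictly greater than 1? Yes.
Verdict: Stationary.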